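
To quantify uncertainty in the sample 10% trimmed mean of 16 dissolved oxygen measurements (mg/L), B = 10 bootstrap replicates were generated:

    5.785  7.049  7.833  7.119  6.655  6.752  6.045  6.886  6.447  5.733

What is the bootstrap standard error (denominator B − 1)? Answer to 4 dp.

SE* = 0.6530

Bootstrap SE is the standard deviation of the 10 replicate 10% trimmed means.
Mean of replicates: (5.785 + 7.049 + 7.833 + 7.119 + 6.655 + 6.752 + 6.045 + 6.886 + 6.447 + 5.733) / 10 = 66.30400 / 10 = 6.63040
Sum of squared deviations: (−0.84540)² + (+0.41860)² + (+1.20260)² + (+0.48860)² + (+0.02460)² + (+0.12160)² + (−0.58540)² + (+0.25560)² + (−0.18340)² + (−0.89740)² = 3.83728
Variance = 3.83728 / 9 = 0.42636
SE* = √0.42636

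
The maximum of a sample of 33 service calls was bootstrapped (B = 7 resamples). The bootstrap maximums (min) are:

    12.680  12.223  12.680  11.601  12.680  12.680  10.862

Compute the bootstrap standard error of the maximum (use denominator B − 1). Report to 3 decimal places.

SE* = 0.715

Bootstrap SE is the standard deviation of the 7 replicate maximums.
Mean of replicates: (12.680 + 12.223 + 12.680 + 11.601 + 12.680 + 12.680 + 10.862) / 7 = 85.4060 / 7 = 12.2009
Sum of squared deviations: (+0.4791)² + (+0.0221)² + (+0.4791)² + (−0.5999)² + (+0.4791)² + (+0.4791)² + (−1.3389)² = 3.0712
Variance = 3.0712 / 6 = 0.5119
SE* = √0.5119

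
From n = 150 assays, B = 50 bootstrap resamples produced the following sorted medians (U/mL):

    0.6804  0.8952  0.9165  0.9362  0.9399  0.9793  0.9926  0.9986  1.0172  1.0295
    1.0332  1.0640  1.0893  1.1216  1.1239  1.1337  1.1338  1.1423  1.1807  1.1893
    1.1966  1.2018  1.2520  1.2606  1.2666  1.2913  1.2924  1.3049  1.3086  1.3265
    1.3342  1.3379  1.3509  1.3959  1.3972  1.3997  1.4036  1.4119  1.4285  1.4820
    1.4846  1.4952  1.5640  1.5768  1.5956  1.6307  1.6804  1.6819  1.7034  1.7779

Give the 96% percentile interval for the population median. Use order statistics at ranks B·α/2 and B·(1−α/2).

α = 0.04; lower rank = 50 × 0.020 = 1; upper rank = 50 × 0.980 = 49.
The 1st smallest replicate is 0.6804; the 49th is 1.7034.

(0.6804, 1.7034)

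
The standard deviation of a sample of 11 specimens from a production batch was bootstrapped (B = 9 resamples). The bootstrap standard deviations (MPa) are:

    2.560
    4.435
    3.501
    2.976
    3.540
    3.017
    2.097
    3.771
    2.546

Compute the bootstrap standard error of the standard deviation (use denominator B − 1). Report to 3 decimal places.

Bootstrap SE is the standard deviation of the 9 replicate standard deviations.
Mean of replicates: (2.560 + 4.435 + 3.501 + 2.976 + 3.540 + 3.017 + 2.097 + 3.771 + 2.546) / 9 = 28.4430 / 9 = 3.1603
Sum of squared deviations: (−0.6003)² + (+1.2747)² + (+0.3407)² + (−0.1843)² + (+0.3797)² + (−0.1433)² + (−1.0633)² + (+0.6107)² + (−0.6143)² = 4.1809
Variance = 4.1809 / 8 = 0.5226
SE* = √0.5226

SE* = 0.723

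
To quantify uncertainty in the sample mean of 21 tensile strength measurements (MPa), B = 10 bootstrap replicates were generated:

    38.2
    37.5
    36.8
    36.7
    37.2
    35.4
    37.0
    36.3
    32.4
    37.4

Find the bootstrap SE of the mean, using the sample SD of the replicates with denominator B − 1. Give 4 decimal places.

Bootstrap SE is the standard deviation of the 10 replicate means.
Mean of replicates: (38.2 + 37.5 + 36.8 + 36.7 + 37.2 + 35.4 + 37.0 + 36.3 + 32.4 + 37.4) / 10 = 364.90000 / 10 = 36.49000
Sum of squared deviations: (+1.71000)² + (+1.01000)² + (+0.31000)² + (+0.21000)² + (+0.71000)² + (−1.09000)² + (+0.51000)² + (−0.19000)² + (−4.09000)² + (+0.91000)² = 23.62900
Variance = 23.62900 / 9 = 2.62544
SE* = √2.62544

SE* = 1.6203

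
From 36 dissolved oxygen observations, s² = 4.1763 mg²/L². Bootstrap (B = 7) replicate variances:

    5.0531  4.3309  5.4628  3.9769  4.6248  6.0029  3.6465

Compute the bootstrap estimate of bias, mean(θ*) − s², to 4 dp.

bias = +0.5520

mean(θ*) = (5.0531 + 4.3309 + 5.4628 + 3.9769 + 4.6248 + 6.0029 + 3.6465) / 7 = 4.72827
bias = 4.72827 − 4.1763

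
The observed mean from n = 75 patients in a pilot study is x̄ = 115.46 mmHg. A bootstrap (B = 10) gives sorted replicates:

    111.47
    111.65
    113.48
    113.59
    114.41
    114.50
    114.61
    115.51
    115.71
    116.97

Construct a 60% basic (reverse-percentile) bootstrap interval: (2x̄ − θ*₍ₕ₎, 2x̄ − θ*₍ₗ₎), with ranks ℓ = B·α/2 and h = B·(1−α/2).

(115.41, 119.27)

Percentile endpoints at ranks 2 and 8: θ*₍2₎ = 111.65, θ*₍8₎ = 115.51.
Basic interval reflects these around x̄:
  lower = 2 × 115.46 − 115.51 = 115.41
  upper = 2 × 115.46 − 111.65 = 119.27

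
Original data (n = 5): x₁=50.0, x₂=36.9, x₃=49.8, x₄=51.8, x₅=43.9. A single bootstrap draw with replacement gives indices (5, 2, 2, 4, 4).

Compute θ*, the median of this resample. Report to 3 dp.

Resample values: 43.9, 36.9, 36.9, 51.8, 51.8.
Sorted: 36.9, 36.9, 43.9, 51.8, 51.8
Median = middle value = 43.900

θ* = 43.900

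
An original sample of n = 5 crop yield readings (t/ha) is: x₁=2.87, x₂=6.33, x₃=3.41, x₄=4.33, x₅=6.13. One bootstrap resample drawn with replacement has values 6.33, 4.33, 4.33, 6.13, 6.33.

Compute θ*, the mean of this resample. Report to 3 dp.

Mean = (6.33 + 4.33 + 4.33 + 6.13 + 6.33) / 5 = 27.450 / 5 = 5.490

θ* = 5.490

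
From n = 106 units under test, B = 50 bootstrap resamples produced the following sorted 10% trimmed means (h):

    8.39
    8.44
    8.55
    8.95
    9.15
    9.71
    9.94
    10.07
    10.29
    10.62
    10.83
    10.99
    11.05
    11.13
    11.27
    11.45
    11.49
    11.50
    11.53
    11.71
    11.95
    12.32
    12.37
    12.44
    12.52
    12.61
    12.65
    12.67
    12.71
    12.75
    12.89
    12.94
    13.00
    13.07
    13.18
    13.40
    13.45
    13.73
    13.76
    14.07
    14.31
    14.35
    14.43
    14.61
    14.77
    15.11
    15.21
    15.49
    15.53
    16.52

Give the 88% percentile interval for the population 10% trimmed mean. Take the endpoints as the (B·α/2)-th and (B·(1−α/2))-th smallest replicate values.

α = 0.12; lower rank = 50 × 0.060 = 3; upper rank = 50 × 0.940 = 47.
The 3rd smallest replicate is 8.55; the 47th is 15.21.

(8.55, 15.21)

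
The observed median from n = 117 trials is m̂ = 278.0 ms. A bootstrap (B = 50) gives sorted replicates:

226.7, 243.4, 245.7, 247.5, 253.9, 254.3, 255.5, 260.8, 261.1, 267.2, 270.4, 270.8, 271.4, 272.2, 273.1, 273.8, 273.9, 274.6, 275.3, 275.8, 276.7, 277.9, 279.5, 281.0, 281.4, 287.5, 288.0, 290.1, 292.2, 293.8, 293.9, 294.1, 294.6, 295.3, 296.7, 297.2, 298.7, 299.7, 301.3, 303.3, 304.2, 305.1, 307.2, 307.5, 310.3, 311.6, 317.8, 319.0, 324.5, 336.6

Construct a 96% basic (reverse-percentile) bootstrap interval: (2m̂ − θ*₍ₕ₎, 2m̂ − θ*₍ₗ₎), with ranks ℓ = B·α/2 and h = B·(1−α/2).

Percentile endpoints at ranks 1 and 49: θ*₍1₎ = 226.7, θ*₍49₎ = 324.5.
Basic interval reflects these around m̂:
  lower = 2 × 278.0 − 324.5 = 231.5
  upper = 2 × 278.0 − 226.7 = 329.3

(231.5, 329.3)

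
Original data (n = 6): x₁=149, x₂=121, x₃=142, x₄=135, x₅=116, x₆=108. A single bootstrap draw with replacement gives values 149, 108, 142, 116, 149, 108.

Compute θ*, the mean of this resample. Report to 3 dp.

Mean = (149 + 108 + 142 + 116 + 149 + 108) / 6 = 772.0 / 6 = 128.667

θ* = 128.667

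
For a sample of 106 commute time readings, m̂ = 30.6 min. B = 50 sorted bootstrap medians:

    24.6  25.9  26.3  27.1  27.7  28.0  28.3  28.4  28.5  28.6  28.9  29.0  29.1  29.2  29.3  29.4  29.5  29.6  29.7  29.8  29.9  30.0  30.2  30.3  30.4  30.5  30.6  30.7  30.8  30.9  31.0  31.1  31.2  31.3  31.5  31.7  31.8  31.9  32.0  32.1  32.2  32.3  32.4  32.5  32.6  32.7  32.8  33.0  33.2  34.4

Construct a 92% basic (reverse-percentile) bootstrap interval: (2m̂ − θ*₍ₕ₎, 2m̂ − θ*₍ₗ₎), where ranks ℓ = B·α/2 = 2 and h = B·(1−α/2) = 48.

(28.2, 35.3)

Percentile endpoints at ranks 2 and 48: θ*₍2₎ = 25.9, θ*₍48₎ = 33.0.
Basic interval reflects these around m̂:
  lower = 2 × 30.6 − 33.0 = 28.2
  upper = 2 × 30.6 − 25.9 = 35.3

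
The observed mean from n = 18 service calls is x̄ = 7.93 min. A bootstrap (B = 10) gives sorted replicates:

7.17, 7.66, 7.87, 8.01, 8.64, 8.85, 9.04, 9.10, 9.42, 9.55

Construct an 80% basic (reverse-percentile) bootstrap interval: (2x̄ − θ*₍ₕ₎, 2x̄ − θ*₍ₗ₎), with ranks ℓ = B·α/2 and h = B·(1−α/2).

(6.44, 8.69)

Percentile endpoints at ranks 1 and 9: θ*₍1₎ = 7.17, θ*₍9₎ = 9.42.
Basic interval reflects these around x̄:
  lower = 2 × 7.93 − 9.42 = 6.44
  upper = 2 × 7.93 − 7.17 = 8.69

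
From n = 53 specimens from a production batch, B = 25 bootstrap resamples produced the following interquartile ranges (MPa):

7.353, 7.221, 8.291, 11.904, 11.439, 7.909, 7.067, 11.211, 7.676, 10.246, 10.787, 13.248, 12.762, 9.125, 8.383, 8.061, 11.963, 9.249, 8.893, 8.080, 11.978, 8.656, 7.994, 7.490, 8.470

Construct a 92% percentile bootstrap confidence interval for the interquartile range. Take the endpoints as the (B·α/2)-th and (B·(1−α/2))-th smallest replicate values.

(7.067, 12.762)

Sorted replicates: 7.067, 7.221, 7.353, 7.490, 7.676, 7.909, 7.994, 8.061, 8.080, 8.291, 8.383, 8.470, 8.656, 8.893, 9.125, 9.249, 10.246, 10.787, 11.211, 11.439, 11.904, 11.963, 11.978, 12.762, 13.248
α = 0.08; lower rank = 25 × 0.040 = 1; upper rank = 25 × 0.960 = 24.
The 1st smallest replicate is 7.067; the 24th is 12.762.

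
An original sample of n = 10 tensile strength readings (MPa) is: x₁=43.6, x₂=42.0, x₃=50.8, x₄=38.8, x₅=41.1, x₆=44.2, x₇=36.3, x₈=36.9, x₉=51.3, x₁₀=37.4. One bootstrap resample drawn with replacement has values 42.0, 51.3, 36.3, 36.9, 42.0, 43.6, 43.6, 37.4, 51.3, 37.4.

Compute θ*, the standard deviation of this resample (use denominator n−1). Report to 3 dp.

Mean = 42.1800; sum of squared deviations = 278.5960
s² = 278.5960 / 9 = 30.9551
s = √30.9551 = 5.564

θ* = 5.564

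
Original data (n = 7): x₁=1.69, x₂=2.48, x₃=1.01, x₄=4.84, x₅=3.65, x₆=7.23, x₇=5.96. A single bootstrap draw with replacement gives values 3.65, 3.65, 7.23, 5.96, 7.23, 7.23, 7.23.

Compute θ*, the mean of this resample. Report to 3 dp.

Mean = (3.65 + 3.65 + 7.23 + 5.96 + 7.23 + 7.23 + 7.23) / 7 = 42.180 / 7 = 6.026

θ* = 6.026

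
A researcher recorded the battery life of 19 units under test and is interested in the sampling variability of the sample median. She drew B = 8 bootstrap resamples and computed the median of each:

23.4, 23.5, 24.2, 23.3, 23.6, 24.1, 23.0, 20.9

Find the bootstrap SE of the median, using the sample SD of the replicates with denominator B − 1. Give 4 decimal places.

Bootstrap SE is the standard deviation of the 8 replicate medians.
Mean of replicates: (23.4 + 23.5 + 24.2 + 23.3 + 23.6 + 24.1 + 23.0 + 20.9) / 8 = 186.00000 / 8 = 23.25000
Sum of squared deviations: (+0.15000)² + (+0.25000)² + (+0.95000)² + (+0.05000)² + (+0.35000)² + (+0.85000)² + (−0.25000)² + (−2.35000)² = 7.42000
Variance = 7.42000 / 7 = 1.06000
SE* = √1.06000

SE* = 1.0296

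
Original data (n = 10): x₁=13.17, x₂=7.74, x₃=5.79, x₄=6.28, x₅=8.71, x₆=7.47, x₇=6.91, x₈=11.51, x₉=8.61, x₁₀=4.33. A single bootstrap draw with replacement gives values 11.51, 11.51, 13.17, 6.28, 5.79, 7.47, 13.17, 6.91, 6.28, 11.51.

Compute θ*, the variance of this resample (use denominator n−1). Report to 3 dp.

θ* = 9.355

Mean = 9.3600; sum of squared deviations = 84.1920
s² = 84.1920 / 9 = 9.3547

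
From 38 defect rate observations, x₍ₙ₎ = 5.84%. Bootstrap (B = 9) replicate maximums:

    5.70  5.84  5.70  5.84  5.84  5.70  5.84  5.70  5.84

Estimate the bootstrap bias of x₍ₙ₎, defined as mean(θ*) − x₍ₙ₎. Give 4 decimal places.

mean(θ*) = (5.70 + 5.84 + 5.70 + 5.84 + 5.84 + 5.70 + 5.84 + 5.70 + 5.84) / 9 = 5.77778
bias = 5.77778 − 5.84

bias = −0.0622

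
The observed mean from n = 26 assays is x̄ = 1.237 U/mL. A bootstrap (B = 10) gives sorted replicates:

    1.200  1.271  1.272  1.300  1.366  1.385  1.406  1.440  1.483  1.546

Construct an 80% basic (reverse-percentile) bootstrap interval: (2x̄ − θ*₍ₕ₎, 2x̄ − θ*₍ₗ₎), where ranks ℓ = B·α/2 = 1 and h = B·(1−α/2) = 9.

Percentile endpoints at ranks 1 and 9: θ*₍1₎ = 1.200, θ*₍9₎ = 1.483.
Basic interval reflects these around x̄:
  lower = 2 × 1.237 − 1.483 = 0.991
  upper = 2 × 1.237 − 1.200 = 1.274

(0.991, 1.274)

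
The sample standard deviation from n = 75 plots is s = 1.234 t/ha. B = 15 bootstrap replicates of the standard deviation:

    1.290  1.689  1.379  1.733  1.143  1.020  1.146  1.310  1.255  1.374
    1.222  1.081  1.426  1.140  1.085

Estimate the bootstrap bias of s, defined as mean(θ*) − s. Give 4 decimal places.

bias = +0.0522

mean(θ*) = (1.290 + 1.689 + 1.379 + 1.733 + 1.143 + 1.020 + 1.146 + 1.310 + 1.255 + 1.374 + 1.222 + 1.081 + 1.426 + 1.140 + 1.085) / 15 = 1.28620
bias = 1.28620 − 1.234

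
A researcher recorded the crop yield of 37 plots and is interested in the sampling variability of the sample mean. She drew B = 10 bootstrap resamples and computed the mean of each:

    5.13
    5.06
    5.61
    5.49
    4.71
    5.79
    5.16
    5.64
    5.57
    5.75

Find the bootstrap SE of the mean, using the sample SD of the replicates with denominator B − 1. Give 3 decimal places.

Bootstrap SE is the standard deviation of the 10 replicate means.
Mean of replicates: (5.13 + 5.06 + 5.61 + 5.49 + 4.71 + 5.79 + 5.16 + 5.64 + 5.57 + 5.75) / 10 = 53.9100 / 10 = 5.3910
Sum of squared deviations: (−0.2610)² + (−0.3310)² + (+0.2190)² + (+0.0990)² + (−0.6810)² + (+0.3990)² + (−0.2310)² + (+0.2490)² + (+0.1790)² + (+0.3590)² = 1.1347
Variance = 1.1347 / 9 = 0.1261
SE* = √0.1261

SE* = 0.355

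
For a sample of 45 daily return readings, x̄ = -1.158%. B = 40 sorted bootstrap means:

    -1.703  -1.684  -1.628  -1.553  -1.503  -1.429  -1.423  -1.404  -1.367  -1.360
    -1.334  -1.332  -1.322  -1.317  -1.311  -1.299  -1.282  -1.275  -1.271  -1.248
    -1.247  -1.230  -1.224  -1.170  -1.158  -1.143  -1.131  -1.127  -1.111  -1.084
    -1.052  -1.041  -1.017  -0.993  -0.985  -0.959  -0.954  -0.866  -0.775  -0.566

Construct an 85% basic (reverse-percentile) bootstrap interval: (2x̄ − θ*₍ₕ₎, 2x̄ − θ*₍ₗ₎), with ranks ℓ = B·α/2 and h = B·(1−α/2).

Percentile endpoints at ranks 3 and 37: θ*₍3₎ = -1.628, θ*₍37₎ = -0.954.
Basic interval reflects these around x̄:
  lower = 2 × -1.158 − -0.954 = -1.362
  upper = 2 × -1.158 − -1.628 = -0.688

(-1.362, -0.688)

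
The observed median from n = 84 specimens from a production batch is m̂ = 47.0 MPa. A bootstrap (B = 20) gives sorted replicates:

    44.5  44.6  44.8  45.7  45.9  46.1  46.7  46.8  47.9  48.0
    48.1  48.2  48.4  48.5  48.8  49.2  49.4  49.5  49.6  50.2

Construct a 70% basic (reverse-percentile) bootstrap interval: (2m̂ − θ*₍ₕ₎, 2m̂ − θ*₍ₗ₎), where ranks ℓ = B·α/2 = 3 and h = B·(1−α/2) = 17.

(44.6, 49.2)

Percentile endpoints at ranks 3 and 17: θ*₍3₎ = 44.8, θ*₍17₎ = 49.4.
Basic interval reflects these around m̂:
  lower = 2 × 47.0 − 49.4 = 44.6
  upper = 2 × 47.0 − 44.8 = 49.2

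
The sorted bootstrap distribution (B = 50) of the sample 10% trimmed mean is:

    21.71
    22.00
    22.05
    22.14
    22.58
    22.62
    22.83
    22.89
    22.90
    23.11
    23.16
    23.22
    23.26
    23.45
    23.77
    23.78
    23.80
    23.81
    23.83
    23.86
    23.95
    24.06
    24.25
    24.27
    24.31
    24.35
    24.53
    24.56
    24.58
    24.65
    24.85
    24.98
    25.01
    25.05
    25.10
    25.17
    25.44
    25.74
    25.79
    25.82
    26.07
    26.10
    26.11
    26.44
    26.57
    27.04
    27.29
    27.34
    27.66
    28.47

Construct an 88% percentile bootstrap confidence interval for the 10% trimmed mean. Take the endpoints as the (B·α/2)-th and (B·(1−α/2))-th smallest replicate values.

(22.05, 27.29)

α = 0.12; lower rank = 50 × 0.060 = 3; upper rank = 50 × 0.940 = 47.
The 3rd smallest replicate is 22.05; the 47th is 27.29.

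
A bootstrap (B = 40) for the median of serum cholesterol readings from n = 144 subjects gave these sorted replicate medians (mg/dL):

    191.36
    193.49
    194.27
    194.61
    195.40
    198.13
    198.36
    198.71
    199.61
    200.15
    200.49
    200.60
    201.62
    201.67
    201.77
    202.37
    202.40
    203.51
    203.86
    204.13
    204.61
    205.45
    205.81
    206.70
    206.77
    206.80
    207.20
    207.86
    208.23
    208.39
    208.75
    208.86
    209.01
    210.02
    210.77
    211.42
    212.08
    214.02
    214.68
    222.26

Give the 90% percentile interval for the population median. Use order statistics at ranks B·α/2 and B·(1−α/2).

(193.49, 214.02)

α = 0.10; lower rank = 40 × 0.050 = 2; upper rank = 40 × 0.950 = 38.
The 2nd smallest replicate is 193.49; the 38th is 214.02.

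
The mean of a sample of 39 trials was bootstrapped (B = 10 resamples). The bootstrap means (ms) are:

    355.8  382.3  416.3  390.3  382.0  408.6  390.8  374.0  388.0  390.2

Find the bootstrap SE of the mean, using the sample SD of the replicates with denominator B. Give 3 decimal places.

Bootstrap SE is the standard deviation of the 10 replicate means.
Mean of replicates: (355.8 + 382.3 + 416.3 + 390.3 + 382.0 + 408.6 + 390.8 + 374.0 + 388.0 + 390.2) / 10 = 3878.3000 / 10 = 387.8300
Sum of squared deviations: (−32.0300)² + (−5.5300)² + (+28.4700)² + (+2.4700)² + (−5.8300)² + (+20.7700)² + (+2.9700)² + (−13.8300)² + (+0.1700)² + (+2.3700)² = 2544.2610
Variance = 2544.2610 / 10 = 254.4261
SE* = √254.4261

SE* = 15.951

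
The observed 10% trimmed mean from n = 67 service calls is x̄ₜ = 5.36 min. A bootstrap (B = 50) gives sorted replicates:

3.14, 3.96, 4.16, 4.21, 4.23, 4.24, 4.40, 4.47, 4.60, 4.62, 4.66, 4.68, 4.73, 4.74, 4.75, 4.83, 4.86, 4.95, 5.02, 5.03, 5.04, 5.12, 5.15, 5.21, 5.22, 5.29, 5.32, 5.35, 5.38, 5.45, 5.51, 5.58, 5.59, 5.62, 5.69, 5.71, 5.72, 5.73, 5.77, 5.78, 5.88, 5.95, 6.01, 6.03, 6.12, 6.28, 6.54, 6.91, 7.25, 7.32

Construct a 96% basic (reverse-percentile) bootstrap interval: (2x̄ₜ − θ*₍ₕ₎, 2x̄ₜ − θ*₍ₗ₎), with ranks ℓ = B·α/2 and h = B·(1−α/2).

Percentile endpoints at ranks 1 and 49: θ*₍1₎ = 3.14, θ*₍49₎ = 7.25.
Basic interval reflects these around x̄ₜ:
  lower = 2 × 5.36 − 7.25 = 3.47
  upper = 2 × 5.36 − 3.14 = 7.58

(3.47, 7.58)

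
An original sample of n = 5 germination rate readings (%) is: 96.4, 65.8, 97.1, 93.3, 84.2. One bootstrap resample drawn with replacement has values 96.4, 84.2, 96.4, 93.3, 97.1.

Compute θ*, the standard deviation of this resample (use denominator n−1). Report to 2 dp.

Mean = 93.4800; sum of squared deviations = 116.3080
s² = 116.3080 / 4 = 29.0770
s = √29.0770 = 5.39

θ* = 5.39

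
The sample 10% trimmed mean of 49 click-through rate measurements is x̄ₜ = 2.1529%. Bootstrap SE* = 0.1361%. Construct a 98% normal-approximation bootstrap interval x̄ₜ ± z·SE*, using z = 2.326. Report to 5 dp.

(1.83633, 2.46947)

Margin = 2.326 × 0.1361 = 0.316569
Interval: 2.1529 ± 0.316569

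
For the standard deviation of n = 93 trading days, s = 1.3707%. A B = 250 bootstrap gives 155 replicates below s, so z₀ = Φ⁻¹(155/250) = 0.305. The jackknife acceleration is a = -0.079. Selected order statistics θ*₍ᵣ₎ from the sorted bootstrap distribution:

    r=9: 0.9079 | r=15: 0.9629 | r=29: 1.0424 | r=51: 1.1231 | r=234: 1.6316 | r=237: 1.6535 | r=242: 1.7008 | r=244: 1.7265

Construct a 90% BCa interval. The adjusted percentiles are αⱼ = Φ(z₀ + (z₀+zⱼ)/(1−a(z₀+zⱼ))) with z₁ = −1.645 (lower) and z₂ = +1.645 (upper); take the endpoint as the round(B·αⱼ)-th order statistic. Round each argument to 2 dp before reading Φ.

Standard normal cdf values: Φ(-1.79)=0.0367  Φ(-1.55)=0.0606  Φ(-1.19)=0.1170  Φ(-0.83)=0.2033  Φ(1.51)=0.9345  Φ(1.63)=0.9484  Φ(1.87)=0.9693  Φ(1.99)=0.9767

Lower: z₀ + z₁ = 0.305 + (-1.645) = -1.340; 1 − a(z₀+z₁) = 1 − (-0.079)(-1.340) = 0.8941; argument = 0.305 + (-1.340)/0.8941 = -1.1936 → -1.19.
α₁ = Φ(-1.19) = 0.1170; rank = round(250 × 0.1170) = 29; θ*₍29₎ = 1.0424.
Upper: z₀ + z₂ = 1.950; 1 − a(z₀+z₂) = 1.1541; argument = 1.9947 → 1.99; α₂ = 0.9767; rank = 244; θ*₍244₎ = 1.7265.

(1.0424, 1.7265)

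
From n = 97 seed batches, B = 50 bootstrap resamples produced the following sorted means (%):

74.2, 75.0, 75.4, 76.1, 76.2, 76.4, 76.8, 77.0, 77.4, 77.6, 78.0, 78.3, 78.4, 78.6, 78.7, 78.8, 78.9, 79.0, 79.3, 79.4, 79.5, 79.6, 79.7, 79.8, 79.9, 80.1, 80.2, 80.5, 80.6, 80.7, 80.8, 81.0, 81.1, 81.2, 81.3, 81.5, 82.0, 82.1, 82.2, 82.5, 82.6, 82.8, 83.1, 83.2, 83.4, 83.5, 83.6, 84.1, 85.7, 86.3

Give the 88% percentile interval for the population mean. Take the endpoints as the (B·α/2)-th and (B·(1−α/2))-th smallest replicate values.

α = 0.12; lower rank = 50 × 0.060 = 3; upper rank = 50 × 0.940 = 47.
The 3rd smallest replicate is 75.4; the 47th is 83.6.

(75.4, 83.6)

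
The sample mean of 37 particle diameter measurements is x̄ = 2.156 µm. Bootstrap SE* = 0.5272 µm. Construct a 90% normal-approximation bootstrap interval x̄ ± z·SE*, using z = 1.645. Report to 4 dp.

Margin = 1.645 × 0.5272 = 0.86724
Interval: 2.156 ± 0.86724

(1.2888, 3.0232)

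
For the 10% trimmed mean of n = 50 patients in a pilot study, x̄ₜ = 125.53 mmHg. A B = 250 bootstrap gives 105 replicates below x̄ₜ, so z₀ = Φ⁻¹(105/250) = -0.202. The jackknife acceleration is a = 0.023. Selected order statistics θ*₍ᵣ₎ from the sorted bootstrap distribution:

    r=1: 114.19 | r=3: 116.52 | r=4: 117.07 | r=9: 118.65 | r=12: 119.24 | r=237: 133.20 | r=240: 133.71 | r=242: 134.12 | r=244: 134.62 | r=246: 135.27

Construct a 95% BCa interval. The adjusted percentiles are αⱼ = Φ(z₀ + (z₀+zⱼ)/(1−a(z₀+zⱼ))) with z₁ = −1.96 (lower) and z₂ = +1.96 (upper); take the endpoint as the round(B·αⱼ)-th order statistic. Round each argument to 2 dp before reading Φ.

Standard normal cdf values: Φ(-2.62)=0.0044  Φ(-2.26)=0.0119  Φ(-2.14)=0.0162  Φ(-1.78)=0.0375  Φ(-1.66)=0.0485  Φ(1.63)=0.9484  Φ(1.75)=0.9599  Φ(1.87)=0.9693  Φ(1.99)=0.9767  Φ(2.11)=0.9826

Lower: z₀ + z₁ = -0.202 + (-1.960) = -2.162; 1 − a(z₀+z₁) = 1 − (0.023)(-2.162) = 1.0497; argument = -0.202 + (-2.162)/1.0497 = -2.2616 → -2.26.
α₁ = Φ(-2.26) = 0.0119; rank = round(250 × 0.0119) = 3; θ*₍3₎ = 116.52.
Upper: z₀ + z₂ = 1.758; 1 − a(z₀+z₂) = 0.9596; argument = 1.6301 → 1.63; α₂ = 0.9484; rank = 237; θ*₍237₎ = 133.20.

(116.52, 133.20)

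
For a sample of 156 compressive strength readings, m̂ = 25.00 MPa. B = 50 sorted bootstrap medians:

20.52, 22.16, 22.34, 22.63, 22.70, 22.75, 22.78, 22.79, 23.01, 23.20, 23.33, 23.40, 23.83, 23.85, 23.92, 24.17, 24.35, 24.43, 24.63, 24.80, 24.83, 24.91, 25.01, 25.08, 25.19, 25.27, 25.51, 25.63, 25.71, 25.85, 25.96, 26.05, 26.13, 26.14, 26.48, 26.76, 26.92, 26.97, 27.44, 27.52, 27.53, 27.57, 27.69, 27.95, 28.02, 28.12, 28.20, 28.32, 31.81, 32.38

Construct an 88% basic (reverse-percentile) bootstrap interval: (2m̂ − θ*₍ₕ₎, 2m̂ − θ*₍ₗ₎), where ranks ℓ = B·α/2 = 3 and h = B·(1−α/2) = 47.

(21.80, 27.66)

Percentile endpoints at ranks 3 and 47: θ*₍3₎ = 22.34, θ*₍47₎ = 28.20.
Basic interval reflects these around m̂:
  lower = 2 × 25.00 − 28.20 = 21.80
  upper = 2 × 25.00 − 22.34 = 27.66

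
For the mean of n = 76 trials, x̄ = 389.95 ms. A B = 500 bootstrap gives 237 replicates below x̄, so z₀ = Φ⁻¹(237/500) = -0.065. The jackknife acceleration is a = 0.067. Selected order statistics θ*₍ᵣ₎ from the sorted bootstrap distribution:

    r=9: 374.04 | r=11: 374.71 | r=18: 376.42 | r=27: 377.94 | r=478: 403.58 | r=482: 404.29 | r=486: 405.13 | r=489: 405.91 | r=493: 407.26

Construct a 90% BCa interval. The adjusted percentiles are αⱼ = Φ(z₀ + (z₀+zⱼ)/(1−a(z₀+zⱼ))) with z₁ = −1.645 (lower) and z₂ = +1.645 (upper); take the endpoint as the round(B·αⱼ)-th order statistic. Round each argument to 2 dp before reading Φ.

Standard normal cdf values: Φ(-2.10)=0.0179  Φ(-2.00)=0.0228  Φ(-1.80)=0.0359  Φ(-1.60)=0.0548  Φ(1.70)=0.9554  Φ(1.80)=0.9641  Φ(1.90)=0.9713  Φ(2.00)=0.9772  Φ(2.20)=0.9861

(377.94, 403.58)

Lower: z₀ + z₁ = -0.065 + (-1.645) = -1.710; 1 − a(z₀+z₁) = 1 − (0.067)(-1.710) = 1.1146; argument = -0.065 + (-1.710)/1.1146 = -1.5992 → -1.60.
α₁ = Φ(-1.60) = 0.0548; rank = round(500 × 0.0548) = 27; θ*₍27₎ = 377.94.
Upper: z₀ + z₂ = 1.580; 1 − a(z₀+z₂) = 0.8941; argument = 1.7021 → 1.70; α₂ = 0.9554; rank = 478; θ*₍478₎ = 403.58.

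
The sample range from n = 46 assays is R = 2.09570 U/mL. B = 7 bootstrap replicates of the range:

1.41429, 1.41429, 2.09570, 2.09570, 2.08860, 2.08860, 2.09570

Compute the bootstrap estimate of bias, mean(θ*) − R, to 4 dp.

bias = −0.1967

mean(θ*) = (1.41429 + 1.41429 + 2.09570 + 2.09570 + 2.08860 + 2.08860 + 2.09570) / 7 = 1.89898
bias = 1.89898 − 2.09570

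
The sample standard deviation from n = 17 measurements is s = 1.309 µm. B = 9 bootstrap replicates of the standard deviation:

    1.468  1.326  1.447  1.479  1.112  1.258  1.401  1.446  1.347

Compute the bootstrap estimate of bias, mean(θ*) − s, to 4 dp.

bias = +0.0559

mean(θ*) = (1.468 + 1.326 + 1.447 + 1.479 + 1.112 + 1.258 + 1.401 + 1.446 + 1.347) / 9 = 1.36489
bias = 1.36489 − 1.309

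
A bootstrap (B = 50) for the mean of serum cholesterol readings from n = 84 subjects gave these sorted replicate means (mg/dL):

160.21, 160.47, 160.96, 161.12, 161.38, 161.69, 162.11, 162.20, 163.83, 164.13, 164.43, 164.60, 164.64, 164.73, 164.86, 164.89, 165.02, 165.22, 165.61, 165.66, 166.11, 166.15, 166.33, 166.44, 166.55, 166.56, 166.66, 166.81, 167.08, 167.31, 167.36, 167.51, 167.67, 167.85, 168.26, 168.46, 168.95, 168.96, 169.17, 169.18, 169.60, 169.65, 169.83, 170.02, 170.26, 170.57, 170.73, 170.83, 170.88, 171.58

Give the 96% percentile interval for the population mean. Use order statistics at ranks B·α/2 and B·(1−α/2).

α = 0.04; lower rank = 50 × 0.020 = 1; upper rank = 50 × 0.980 = 49.
The 1st smallest replicate is 160.21; the 49th is 170.88.

(160.21, 170.88)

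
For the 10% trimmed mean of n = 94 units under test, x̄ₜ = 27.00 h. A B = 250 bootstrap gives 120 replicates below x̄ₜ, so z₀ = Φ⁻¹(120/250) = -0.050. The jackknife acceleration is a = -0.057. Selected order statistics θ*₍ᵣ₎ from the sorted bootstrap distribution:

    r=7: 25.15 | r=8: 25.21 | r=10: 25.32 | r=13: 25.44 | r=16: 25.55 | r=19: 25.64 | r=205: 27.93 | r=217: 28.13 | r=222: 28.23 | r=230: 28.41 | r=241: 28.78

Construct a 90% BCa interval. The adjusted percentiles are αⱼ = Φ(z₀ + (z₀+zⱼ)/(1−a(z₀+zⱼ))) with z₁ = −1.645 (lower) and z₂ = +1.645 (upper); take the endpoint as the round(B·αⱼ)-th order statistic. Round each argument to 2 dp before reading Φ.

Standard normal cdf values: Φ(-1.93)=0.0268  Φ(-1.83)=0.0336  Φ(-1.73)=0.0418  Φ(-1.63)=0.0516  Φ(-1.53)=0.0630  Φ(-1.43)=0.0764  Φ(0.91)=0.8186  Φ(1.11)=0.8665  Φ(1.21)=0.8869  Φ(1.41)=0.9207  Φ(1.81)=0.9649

(25.15, 28.41)

Lower: z₀ + z₁ = -0.050 + (-1.645) = -1.695; 1 − a(z₀+z₁) = 1 − (-0.057)(-1.695) = 0.9034; argument = -0.050 + (-1.695)/0.9034 = -1.9263 → -1.93.
α₁ = Φ(-1.93) = 0.0268; rank = round(250 × 0.0268) = 7; θ*₍7₎ = 25.15.
Upper: z₀ + z₂ = 1.595; 1 − a(z₀+z₂) = 1.0909; argument = 1.4121 → 1.41; α₂ = 0.9207; rank = 230; θ*₍230₎ = 28.41.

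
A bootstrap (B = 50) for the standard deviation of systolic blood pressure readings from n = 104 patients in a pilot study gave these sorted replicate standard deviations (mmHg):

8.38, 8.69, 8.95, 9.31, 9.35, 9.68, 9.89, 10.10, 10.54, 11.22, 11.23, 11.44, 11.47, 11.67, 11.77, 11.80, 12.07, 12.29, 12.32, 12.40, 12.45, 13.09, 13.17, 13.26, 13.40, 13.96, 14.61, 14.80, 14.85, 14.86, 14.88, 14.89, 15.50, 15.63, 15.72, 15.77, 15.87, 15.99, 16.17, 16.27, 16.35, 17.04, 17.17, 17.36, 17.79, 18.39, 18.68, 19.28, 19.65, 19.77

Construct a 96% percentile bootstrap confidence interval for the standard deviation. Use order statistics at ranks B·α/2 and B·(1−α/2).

(8.38, 19.65)

α = 0.04; lower rank = 50 × 0.020 = 1; upper rank = 50 × 0.980 = 49.
The 1st smallest replicate is 8.38; the 49th is 19.65.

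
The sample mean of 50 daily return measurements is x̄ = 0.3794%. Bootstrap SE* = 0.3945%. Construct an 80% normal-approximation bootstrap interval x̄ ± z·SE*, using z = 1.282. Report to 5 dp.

Margin = 1.282 × 0.3945 = 0.505749
Interval: 0.3794 ± 0.505749

(-0.12635, 0.88515)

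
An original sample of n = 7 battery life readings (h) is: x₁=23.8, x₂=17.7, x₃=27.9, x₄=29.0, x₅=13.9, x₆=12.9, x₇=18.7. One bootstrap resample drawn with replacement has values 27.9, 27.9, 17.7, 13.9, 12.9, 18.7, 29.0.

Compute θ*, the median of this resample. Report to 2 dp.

θ* = 18.70

Sorted: 12.9, 13.9, 17.7, 18.7, 27.9, 27.9, 29.0
Median = middle value = 18.70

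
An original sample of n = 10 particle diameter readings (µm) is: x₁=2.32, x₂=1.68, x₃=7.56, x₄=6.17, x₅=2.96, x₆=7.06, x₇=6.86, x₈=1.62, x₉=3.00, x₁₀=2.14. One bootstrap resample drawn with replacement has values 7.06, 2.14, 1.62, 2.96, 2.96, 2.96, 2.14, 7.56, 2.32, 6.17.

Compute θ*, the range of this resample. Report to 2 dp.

θ* = 5.94

Range = 7.56 − 1.62 = 5.94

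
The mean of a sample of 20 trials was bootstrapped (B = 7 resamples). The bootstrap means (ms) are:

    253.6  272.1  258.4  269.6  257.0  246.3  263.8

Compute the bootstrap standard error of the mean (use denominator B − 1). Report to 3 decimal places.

SE* = 9.066

Bootstrap SE is the standard deviation of the 7 replicate means.
Mean of replicates: (253.6 + 272.1 + 258.4 + 269.6 + 257.0 + 246.3 + 263.8) / 7 = 1820.8000 / 7 = 260.1143
Sum of squared deviations: (−6.5143)² + (+11.9857)² + (−1.7143)² + (+9.4857)² + (−3.1143)² + (−13.8143)² + (+3.6857)² = 493.1286
Variance = 493.1286 / 6 = 82.1881
SE* = √82.1881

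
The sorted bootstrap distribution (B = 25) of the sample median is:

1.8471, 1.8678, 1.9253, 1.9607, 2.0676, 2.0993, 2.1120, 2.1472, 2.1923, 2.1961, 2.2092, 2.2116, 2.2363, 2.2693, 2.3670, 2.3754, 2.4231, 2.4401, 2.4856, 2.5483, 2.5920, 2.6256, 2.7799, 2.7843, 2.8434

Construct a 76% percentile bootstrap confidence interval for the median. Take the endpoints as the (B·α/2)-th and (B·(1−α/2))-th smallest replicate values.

α = 0.24; lower rank = 25 × 0.120 = 3; upper rank = 25 × 0.880 = 22.
The 3rd smallest replicate is 1.9253; the 22nd is 2.6256.

(1.9253, 2.6256)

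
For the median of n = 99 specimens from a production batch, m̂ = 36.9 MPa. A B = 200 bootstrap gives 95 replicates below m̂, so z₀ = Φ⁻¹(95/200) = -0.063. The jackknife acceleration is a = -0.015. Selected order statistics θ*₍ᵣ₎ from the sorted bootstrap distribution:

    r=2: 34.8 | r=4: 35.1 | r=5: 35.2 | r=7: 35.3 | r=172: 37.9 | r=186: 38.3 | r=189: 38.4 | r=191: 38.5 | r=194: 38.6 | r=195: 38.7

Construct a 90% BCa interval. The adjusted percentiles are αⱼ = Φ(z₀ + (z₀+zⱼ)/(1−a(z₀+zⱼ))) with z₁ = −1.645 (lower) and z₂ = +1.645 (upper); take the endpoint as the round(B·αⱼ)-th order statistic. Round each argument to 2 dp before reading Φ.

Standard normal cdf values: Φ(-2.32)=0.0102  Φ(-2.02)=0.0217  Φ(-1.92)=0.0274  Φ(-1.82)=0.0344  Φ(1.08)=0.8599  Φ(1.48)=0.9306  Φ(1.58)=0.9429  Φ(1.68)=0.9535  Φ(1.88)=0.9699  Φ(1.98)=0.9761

Lower: z₀ + z₁ = -0.063 + (-1.645) = -1.708; 1 − a(z₀+z₁) = 1 − (-0.015)(-1.708) = 0.9744; argument = -0.063 + (-1.708)/0.9744 = -1.8159 → -1.82.
α₁ = Φ(-1.82) = 0.0344; rank = round(200 × 0.0344) = 7; θ*₍7₎ = 35.3.
Upper: z₀ + z₂ = 1.582; 1 − a(z₀+z₂) = 1.0237; argument = 1.4823 → 1.48; α₂ = 0.9306; rank = 186; θ*₍186₎ = 38.3.

(35.3, 38.3)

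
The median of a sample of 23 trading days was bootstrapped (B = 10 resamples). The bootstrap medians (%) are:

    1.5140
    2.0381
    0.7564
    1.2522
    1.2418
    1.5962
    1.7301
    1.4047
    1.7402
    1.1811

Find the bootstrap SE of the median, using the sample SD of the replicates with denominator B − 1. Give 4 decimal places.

SE* = 0.3608

Bootstrap SE is the standard deviation of the 10 replicate medians.
Mean of replicates: (1.5140 + 2.0381 + 0.7564 + 1.2522 + 1.2418 + 1.5962 + 1.7301 + 1.4047 + 1.7402 + 1.1811) / 10 = 14.45480 / 10 = 1.44548
Sum of squared deviations: (+0.06852)² + (+0.59262)² + (−0.68908)² + (−0.19328)² + (−0.20368)² + (+0.15072)² + (+0.28462)² + (−0.04078)² + (+0.29472)² + (−0.26438)² = 1.17171
Variance = 1.17171 / 9 = 0.13019
SE* = √0.13019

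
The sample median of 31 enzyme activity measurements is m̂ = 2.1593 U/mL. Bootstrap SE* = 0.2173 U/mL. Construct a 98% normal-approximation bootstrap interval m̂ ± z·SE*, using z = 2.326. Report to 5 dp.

Margin = 2.326 × 0.2173 = 0.505440
Interval: 2.1593 ± 0.505440

(1.65386, 2.66474)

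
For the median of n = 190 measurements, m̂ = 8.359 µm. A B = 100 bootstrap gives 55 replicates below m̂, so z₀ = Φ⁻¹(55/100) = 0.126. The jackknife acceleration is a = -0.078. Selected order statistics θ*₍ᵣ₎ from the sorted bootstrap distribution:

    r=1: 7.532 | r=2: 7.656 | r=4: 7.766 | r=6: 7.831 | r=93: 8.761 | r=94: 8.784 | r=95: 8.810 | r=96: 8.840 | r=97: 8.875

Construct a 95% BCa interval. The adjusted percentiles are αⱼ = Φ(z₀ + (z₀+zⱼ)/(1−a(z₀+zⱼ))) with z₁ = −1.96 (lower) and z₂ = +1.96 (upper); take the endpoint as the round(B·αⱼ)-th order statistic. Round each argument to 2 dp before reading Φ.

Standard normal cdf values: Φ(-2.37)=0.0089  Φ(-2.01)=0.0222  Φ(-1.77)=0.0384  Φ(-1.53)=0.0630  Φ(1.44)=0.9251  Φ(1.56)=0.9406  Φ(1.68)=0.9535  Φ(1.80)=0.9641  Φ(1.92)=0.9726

(7.656, 8.875)

Lower: z₀ + z₁ = 0.126 + (-1.960) = -1.834; 1 − a(z₀+z₁) = 1 − (-0.078)(-1.834) = 0.8569; argument = 0.126 + (-1.834)/0.8569 = -2.0142 → -2.01.
α₁ = Φ(-2.01) = 0.0222; rank = round(100 × 0.0222) = 2; θ*₍2₎ = 7.656.
Upper: z₀ + z₂ = 2.086; 1 − a(z₀+z₂) = 1.1627; argument = 1.9201 → 1.92; α₂ = 0.9726; rank = 97; θ*₍97₎ = 8.875.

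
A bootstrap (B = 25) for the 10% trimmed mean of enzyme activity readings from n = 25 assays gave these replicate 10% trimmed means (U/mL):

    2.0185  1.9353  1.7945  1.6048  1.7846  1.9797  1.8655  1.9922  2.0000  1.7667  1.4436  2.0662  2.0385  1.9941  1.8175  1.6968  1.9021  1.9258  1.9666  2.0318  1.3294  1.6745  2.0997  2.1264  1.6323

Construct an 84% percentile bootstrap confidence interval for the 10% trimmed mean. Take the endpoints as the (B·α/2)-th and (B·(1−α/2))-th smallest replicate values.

(1.4436, 2.0662)

Sorted replicates: 1.3294, 1.4436, 1.6048, 1.6323, 1.6745, 1.6968, 1.7667, 1.7846, 1.7945, 1.8175, 1.8655, 1.9021, 1.9258, 1.9353, 1.9666, 1.9797, 1.9922, 1.9941, 2.0000, 2.0185, 2.0318, 2.0385, 2.0662, 2.0997, 2.1264
α = 0.16; lower rank = 25 × 0.080 = 2; upper rank = 25 × 0.920 = 23.
The 2nd smallest replicate is 1.4436; the 23rd is 2.0662.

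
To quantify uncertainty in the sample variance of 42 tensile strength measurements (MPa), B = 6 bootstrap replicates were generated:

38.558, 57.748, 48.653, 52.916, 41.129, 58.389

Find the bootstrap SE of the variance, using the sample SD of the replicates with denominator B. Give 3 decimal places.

SE* = 7.629

Bootstrap SE is the standard deviation of the 6 replicate variances.
Mean of replicates: (38.558 + 57.748 + 48.653 + 52.916 + 41.129 + 58.389) / 6 = 297.3930 / 6 = 49.5655
Sum of squared deviations: (−11.0075)² + (+8.1825)² + (−0.9125)² + (+3.3505)² + (−8.4365)² + (+8.8235)² = 349.2056
Variance = 349.2056 / 6 = 58.2009
SE* = √58.2009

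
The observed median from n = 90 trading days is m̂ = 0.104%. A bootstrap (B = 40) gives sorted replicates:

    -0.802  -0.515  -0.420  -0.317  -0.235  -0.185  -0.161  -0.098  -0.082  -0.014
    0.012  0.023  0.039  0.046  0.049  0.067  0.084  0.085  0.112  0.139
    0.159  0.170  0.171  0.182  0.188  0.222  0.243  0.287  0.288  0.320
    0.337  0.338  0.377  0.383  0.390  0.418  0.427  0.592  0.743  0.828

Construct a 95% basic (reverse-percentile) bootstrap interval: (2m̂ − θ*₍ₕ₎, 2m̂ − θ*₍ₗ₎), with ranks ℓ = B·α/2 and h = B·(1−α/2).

Percentile endpoints at ranks 1 and 39: θ*₍1₎ = -0.802, θ*₍39₎ = 0.743.
Basic interval reflects these around m̂:
  lower = 2 × 0.104 − 0.743 = -0.535
  upper = 2 × 0.104 − -0.802 = 1.010

(-0.535, 1.010)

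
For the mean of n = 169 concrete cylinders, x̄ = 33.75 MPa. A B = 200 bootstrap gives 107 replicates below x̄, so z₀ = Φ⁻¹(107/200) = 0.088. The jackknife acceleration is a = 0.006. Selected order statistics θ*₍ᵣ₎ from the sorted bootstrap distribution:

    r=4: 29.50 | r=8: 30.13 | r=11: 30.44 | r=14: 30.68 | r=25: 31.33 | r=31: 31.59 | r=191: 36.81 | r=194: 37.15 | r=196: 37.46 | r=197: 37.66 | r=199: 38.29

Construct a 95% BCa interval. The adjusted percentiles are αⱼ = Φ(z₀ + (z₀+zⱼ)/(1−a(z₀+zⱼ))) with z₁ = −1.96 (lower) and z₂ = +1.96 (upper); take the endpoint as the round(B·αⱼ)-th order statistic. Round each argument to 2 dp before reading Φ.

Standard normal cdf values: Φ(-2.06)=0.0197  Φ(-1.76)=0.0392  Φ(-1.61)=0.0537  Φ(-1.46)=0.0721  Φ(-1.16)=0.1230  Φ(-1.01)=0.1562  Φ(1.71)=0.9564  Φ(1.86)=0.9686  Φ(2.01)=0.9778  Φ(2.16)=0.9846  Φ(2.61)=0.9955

Lower: z₀ + z₁ = 0.088 + (-1.960) = -1.872; 1 − a(z₀+z₁) = 1 − (0.006)(-1.872) = 1.0112; argument = 0.088 + (-1.872)/1.0112 = -1.7632 → -1.76.
α₁ = Φ(-1.76) = 0.0392; rank = round(200 × 0.0392) = 8; θ*₍8₎ = 30.13.
Upper: z₀ + z₂ = 2.048; 1 − a(z₀+z₂) = 0.9877; argument = 2.1615 → 2.16; α₂ = 0.9846; rank = 197; θ*₍197₎ = 37.66.

(30.13, 37.66)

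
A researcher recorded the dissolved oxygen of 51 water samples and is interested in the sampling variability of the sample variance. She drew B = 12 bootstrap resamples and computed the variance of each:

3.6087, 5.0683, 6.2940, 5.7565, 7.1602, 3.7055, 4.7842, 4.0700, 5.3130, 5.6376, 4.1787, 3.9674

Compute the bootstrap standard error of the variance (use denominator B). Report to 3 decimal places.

SE* = 1.067

Bootstrap SE is the standard deviation of the 12 replicate variances.
Mean of replicates: (3.6087 + 5.0683 + 6.2940 + 5.7565 + 7.1602 + 3.7055 + 4.7842 + 4.0700 + 5.3130 + 5.6376 + 4.1787 + 3.9674) / 12 = 59.54410 / 12 = 4.96201
Sum of squared deviations: (−1.35331)² + (+0.10629)² + (+1.33199)² + (+0.79449)² + (+2.19819)² + (−1.25651)² + (−0.17781)² + (−0.89201)² + (+0.35099)² + (+0.67559)² + (−0.78331)² + (−0.99461)² = 13.66875
Variance = 13.66875 / 12 = 1.13906
SE* = √1.13906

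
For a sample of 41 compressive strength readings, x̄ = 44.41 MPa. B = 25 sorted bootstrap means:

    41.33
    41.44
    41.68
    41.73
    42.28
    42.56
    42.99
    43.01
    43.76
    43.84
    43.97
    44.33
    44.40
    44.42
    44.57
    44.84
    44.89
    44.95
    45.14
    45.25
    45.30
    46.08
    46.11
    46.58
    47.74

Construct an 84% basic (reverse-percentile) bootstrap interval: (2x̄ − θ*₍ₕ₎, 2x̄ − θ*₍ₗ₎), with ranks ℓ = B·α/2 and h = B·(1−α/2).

(42.71, 47.38)

Percentile endpoints at ranks 2 and 23: θ*₍2₎ = 41.44, θ*₍23₎ = 46.11.
Basic interval reflects these around x̄:
  lower = 2 × 44.41 − 46.11 = 42.71
  upper = 2 × 44.41 − 41.44 = 47.38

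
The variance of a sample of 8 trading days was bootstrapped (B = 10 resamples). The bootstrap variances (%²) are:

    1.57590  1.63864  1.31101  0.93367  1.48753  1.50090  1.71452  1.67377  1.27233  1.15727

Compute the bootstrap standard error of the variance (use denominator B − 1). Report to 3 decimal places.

Bootstrap SE is the standard deviation of the 10 replicate variances.
Mean of replicates: (1.57590 + 1.63864 + 1.31101 + 0.93367 + 1.48753 + 1.50090 + 1.71452 + 1.67377 + 1.27233 + 1.15727) / 10 = 14.265540 / 10 = 1.426554
Sum of squared deviations: (+0.149346)² + (+0.212086)² + (−0.115544)² + (−0.492884)² + (+0.060976)² + (+0.074346)² + (+0.287966)² + (+0.247216)² + (−0.154224)² + (−0.269284)² = 0.573154
Variance = 0.573154 / 9 = 0.063684
SE* = √0.063684

SE* = 0.252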